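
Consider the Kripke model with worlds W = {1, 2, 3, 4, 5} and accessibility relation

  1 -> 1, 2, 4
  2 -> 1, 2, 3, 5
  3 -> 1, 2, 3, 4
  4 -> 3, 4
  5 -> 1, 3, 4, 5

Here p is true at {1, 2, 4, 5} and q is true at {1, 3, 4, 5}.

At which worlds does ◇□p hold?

{1, 2, 3, 5}

1: successors {1, 2, 4}; □p there: 1:T, 2:F, 4:F. ✓
2: successors {1, 2, 3, 5}; □p there: 1:T, 2:F, 3:F, 5:F. ✓
3: successors {1, 2, 3, 4}; □p there: 1:T, 2:F, 3:F, 4:F. ✓
4: successors {3, 4}; □p there: 3:F, 4:F. ✗
5: successors {1, 3, 4, 5}; □p there: 1:T, 3:F, 4:F, 5:F. ✓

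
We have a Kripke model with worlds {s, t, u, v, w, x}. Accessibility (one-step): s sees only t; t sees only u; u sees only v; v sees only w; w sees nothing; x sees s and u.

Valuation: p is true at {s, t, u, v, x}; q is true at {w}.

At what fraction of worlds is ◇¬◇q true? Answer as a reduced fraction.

2/3

s: successors {t}; ¬◇q there: t:T. ✓
t: successors {u}; ¬◇q there: u:T. ✓
u: successors {v}; ¬◇q there: v:F. ✗
v: successors {w}; ¬◇q there: w:T. ✓
w: no successors, so ◇¬◇q fails. ✗
x: successors {s, u}; ¬◇q there: s:T, u:T. ✓
That's 4 of 6 worlds, so 4/6 = 2/3.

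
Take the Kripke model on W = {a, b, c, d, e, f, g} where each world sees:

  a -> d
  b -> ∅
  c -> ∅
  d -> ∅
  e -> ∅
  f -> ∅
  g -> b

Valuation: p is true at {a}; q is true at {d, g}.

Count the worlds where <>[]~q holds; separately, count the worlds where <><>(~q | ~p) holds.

2 and 0

For <>[]~q:
a: successors {d}; []~q there: d:T. ✓
b: no successors, so <>[]~q fails. ✗
c: no successors, so <>[]~q fails. ✗
d: no successors, so <>[]~q fails. ✗
e: no successors, so <>[]~q fails. ✗
f: no successors, so <>[]~q fails. ✗
g: successors {b}; []~q there: b:T. ✓
— 2 worlds.
For <><>(~q | ~p):
a: successors {d}; <>(~q | ~p) there: d:F. ✗
b: no successors, so <><>(~q | ~p) fails. ✗
c: no successors, so <><>(~q | ~p) fails. ✗
d: no successors, so <><>(~q | ~p) fails. ✗
e: no successors, so <><>(~q | ~p) fails. ✗
f: no successors, so <><>(~q | ~p) fails. ✗
g: successors {b}; <>(~q | ~p) there: b:F. ✗
— 0 worlds.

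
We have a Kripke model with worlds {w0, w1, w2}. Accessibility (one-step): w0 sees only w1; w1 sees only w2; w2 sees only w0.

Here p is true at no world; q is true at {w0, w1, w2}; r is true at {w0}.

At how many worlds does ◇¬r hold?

w0: successors {w1}; ¬r there: w1:T. ✓
w1: successors {w2}; ¬r there: w2:T. ✓
w2: successors {w0}; ¬r there: w0:F. ✗
Satisfying worlds: {w0, w1}.

2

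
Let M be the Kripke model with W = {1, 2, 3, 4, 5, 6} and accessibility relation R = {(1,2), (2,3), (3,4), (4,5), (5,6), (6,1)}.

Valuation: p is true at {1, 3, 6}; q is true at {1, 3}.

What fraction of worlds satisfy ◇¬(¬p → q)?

1/2

1: successors {2}; ¬(¬p → q) there: 2:T. ✓
2: successors {3}; ¬(¬p → q) there: 3:F. ✗
3: successors {4}; ¬(¬p → q) there: 4:T. ✓
4: successors {5}; ¬(¬p → q) there: 5:T. ✓
5: successors {6}; ¬(¬p → q) there: 6:F. ✗
6: successors {1}; ¬(¬p → q) there: 1:F. ✗
That's 3 of 6 worlds, so 3/6 = 1/2.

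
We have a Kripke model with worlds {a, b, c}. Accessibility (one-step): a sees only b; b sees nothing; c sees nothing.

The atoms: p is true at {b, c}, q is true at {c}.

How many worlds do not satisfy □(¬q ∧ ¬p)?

1

a: successors {b}; ¬q ∧ ¬p there: b:F. ✗
b: no successors, so □(¬q ∧ ¬p) holds vacuously. ✓
c: no successors, so □(¬q ∧ ¬p) holds vacuously. ✓
Satisfying worlds: {b, c}.
So □(¬q ∧ ¬p) fails at the other 1 world.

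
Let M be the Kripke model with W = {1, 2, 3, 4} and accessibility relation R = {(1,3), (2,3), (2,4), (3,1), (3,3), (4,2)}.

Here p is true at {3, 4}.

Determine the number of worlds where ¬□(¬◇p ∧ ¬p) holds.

4

1: □(¬◇p ∧ ¬p) is F. ✓
2: □(¬◇p ∧ ¬p) is F. ✓
3: □(¬◇p ∧ ¬p) is F. ✓
4: □(¬◇p ∧ ¬p) is F. ✓
Satisfying worlds: {1, 2, 3, 4}.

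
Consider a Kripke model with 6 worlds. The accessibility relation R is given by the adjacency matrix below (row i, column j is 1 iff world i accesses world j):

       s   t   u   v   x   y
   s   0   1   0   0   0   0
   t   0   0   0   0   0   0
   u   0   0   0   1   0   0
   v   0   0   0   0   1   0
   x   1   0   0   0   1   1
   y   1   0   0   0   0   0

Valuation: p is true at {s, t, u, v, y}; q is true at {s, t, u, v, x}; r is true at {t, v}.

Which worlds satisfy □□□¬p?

{s, t, y}

s: successors {t}; □□¬p there: t:T. ✓
t: no successors, so □□□¬p holds vacuously. ✓
u: successors {v}; □□¬p there: v:F. ✗
v: successors {x}; □□¬p there: x:F. ✗
x: successors {s, x, y}; □□¬p there: s:T, x:F, y:F. ✗
y: successors {s}; □□¬p there: s:T. ✓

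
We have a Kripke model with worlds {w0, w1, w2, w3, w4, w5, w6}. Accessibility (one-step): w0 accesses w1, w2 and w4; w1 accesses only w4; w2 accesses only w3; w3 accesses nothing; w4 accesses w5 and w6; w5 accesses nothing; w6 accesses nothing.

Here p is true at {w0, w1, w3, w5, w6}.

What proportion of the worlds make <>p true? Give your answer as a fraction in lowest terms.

3/7

w0: successors {w1, w2, w4}; p there: w1:T, w2:F, w4:F. ✓
w1: successors {w4}; p there: w4:F. ✗
w2: successors {w3}; p there: w3:T. ✓
w3: no successors, so <>p fails. ✗
w4: successors {w5, w6}; p there: w5:T, w6:T. ✓
w5: no successors, so <>p fails. ✗
w6: no successors, so <>p fails. ✗
That's 3 of 7 worlds, so 3/7.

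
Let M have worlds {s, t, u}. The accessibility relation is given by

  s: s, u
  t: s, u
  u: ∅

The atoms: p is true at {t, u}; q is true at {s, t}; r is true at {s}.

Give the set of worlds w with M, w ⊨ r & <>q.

s: r is T, <>q is T. ✓
t: r is F, <>q is T. ✗
u: r is F, <>q is F. ✗

{s}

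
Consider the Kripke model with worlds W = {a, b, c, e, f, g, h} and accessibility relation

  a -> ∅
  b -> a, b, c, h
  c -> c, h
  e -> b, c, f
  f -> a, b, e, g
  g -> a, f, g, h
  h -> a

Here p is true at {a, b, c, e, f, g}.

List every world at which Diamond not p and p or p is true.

{a, b, c, e, f, g}

a: Diamond not p and p is F, p is T. ✓
b: Diamond not p and p is T, p is T. ✓
c: Diamond not p and p is T, p is T. ✓
e: Diamond not p and p is F, p is T. ✓
f: Diamond not p and p is F, p is T. ✓
g: Diamond not p and p is T, p is T. ✓
h: Diamond not p and p is F, p is F. ✗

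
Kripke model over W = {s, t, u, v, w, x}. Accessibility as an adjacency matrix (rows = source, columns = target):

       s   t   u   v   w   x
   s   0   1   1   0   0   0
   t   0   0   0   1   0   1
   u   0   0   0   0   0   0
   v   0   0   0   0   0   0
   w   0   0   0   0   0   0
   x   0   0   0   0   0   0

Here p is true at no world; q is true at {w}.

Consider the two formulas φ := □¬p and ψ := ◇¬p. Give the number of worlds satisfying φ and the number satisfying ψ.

6 and 2

For □¬p:
s: successors {t, u}; ¬p there: t:T, u:T. ✓
t: successors {v, x}; ¬p there: v:T, x:T. ✓
u: no successors, so □¬p holds vacuously. ✓
v: no successors, so □¬p holds vacuously. ✓
w: no successors, so □¬p holds vacuously. ✓
x: no successors, so □¬p holds vacuously. ✓
— 6 worlds.
For ◇¬p:
s: successors {t, u}; ¬p there: t:T, u:T. ✓
t: successors {v, x}; ¬p there: v:T, x:T. ✓
u: no successors, so ◇¬p fails. ✗
v: no successors, so ◇¬p fails. ✗
w: no successors, so ◇¬p fails. ✗
x: no successors, so ◇¬p fails. ✗
— 2 worlds.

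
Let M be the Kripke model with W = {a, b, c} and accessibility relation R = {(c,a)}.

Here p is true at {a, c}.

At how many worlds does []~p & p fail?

2

a: []~p is T, p is T. ✓
b: []~p is T, p is F. ✗
c: []~p is F, p is T. ✗
Satisfying worlds: {a}.
So []~p & p fails at the other 2 worlds.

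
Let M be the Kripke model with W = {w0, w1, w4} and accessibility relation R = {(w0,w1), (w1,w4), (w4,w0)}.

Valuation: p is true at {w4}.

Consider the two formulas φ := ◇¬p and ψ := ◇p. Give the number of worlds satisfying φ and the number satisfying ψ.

For ◇¬p:
w0: successors {w1}; ¬p there: w1:T. ✓
w1: successors {w4}; ¬p there: w4:F. ✗
w4: successors {w0}; ¬p there: w0:T. ✓
— 2 worlds.
For ◇p:
w0: successors {w1}; p there: w1:F. ✗
w1: successors {w4}; p there: w4:T. ✓
w4: successors {w0}; p there: w0:F. ✗
— 1 world.

2 and 1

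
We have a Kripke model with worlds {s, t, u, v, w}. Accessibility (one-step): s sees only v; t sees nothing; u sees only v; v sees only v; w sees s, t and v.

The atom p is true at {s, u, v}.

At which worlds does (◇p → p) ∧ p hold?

s: ◇p → p is T, p is T. ✓
t: ◇p → p is T, p is F. ✗
u: ◇p → p is T, p is T. ✓
v: ◇p → p is T, p is T. ✓
w: ◇p → p is F, p is F. ✗

{s, u, v}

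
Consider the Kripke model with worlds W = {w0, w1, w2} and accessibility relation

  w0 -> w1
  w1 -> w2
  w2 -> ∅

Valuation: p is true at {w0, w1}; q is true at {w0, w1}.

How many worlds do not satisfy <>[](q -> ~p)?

1

w0: successors {w1}; [](q -> ~p) there: w1:T. ✓
w1: successors {w2}; [](q -> ~p) there: w2:T. ✓
w2: no successors, so <>[](q -> ~p) fails. ✗
Satisfying worlds: {w0, w1}.
So <>[](q -> ~p) fails at the other 1 world.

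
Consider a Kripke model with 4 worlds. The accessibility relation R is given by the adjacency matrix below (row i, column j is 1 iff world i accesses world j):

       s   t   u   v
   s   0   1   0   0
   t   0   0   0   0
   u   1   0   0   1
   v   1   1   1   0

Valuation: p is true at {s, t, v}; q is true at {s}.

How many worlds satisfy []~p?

1

s: successors {t}; ~p there: t:F. ✗
t: no successors, so []~p holds vacuously. ✓
u: successors {s, v}; ~p there: s:F, v:F. ✗
v: successors {s, t, u}; ~p there: s:F, t:F, u:T. ✗
Satisfying worlds: {t}.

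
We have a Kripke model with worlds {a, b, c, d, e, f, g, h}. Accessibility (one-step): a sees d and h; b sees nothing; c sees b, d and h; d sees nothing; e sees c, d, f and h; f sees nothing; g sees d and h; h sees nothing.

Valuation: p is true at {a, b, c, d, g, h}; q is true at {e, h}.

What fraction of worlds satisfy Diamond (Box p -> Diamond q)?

a: successors {d, h}; Box p -> Diamond q there: d:F, h:F. ✗
b: no successors, so Diamond (Box p -> Diamond q) fails. ✗
c: successors {b, d, h}; Box p -> Diamond q there: b:F, d:F, h:F. ✗
d: no successors, so Diamond (Box p -> Diamond q) fails. ✗
e: successors {c, d, f, h}; Box p -> Diamond q there: c:T, d:F, f:F, h:F. ✓
f: no successors, so Diamond (Box p -> Diamond q) fails. ✗
g: successors {d, h}; Box p -> Diamond q there: d:F, h:F. ✗
h: no successors, so Diamond (Box p -> Diamond q) fails. ✗
That's 1 of 8 worlds, so 1/8.

1/8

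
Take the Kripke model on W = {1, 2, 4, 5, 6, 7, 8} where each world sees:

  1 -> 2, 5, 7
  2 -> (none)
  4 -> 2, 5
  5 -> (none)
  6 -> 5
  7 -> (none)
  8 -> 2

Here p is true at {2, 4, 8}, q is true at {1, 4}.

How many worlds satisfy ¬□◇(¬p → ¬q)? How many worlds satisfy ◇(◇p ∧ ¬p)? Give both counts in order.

For ¬□◇(¬p → ¬q):
1: □◇(¬p → ¬q) is F. ✓
2: □◇(¬p → ¬q) is T. ✗
4: □◇(¬p → ¬q) is F. ✓
5: □◇(¬p → ¬q) is T. ✗
6: □◇(¬p → ¬q) is F. ✓
7: □◇(¬p → ¬q) is T. ✗
8: □◇(¬p → ¬q) is F. ✓
— 4 worlds.
For ◇(◇p ∧ ¬p):
1: successors {2, 5, 7}; ◇p ∧ ¬p there: 2:F, 5:F, 7:F. ✗
2: no successors, so ◇(◇p ∧ ¬p) fails. ✗
4: successors {2, 5}; ◇p ∧ ¬p there: 2:F, 5:F. ✗
5: no successors, so ◇(◇p ∧ ¬p) fails. ✗
6: successors {5}; ◇p ∧ ¬p there: 5:F. ✗
7: no successors, so ◇(◇p ∧ ¬p) fails. ✗
8: successors {2}; ◇p ∧ ¬p there: 2:F. ✗
— 0 worlds.

4 and 0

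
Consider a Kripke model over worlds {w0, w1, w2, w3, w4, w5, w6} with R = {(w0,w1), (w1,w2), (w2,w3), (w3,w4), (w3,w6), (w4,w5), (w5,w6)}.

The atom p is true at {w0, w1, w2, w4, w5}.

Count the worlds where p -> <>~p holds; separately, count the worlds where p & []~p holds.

For p -> <>~p:
w0: p is T, <>~p is F. ✗
w1: p is T, <>~p is F. ✗
w2: p is T, <>~p is T. ✓
w3: p is F, <>~p is T. ✓
w4: p is T, <>~p is F. ✗
w5: p is T, <>~p is T. ✓
w6: p is F, <>~p is F. ✓
— 4 worlds.
For p & []~p:
w0: p is T, []~p is F. ✗
w1: p is T, []~p is F. ✗
w2: p is T, []~p is T. ✓
w3: p is F, []~p is F. ✗
w4: p is T, []~p is F. ✗
w5: p is T, []~p is T. ✓
w6: p is F, []~p is T. ✗
— 2 worlds.

4 and 2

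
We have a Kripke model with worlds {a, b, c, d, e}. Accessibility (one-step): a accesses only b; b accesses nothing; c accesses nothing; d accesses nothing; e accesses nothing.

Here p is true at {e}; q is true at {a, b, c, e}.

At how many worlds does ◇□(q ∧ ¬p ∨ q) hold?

1

a: successors {b}; □(q ∧ ¬p ∨ q) there: b:T. ✓
b: no successors, so ◇□(q ∧ ¬p ∨ q) fails. ✗
c: no successors, so ◇□(q ∧ ¬p ∨ q) fails. ✗
d: no successors, so ◇□(q ∧ ¬p ∨ q) fails. ✗
e: no successors, so ◇□(q ∧ ¬p ∨ q) fails. ✗
Satisfying worlds: {a}.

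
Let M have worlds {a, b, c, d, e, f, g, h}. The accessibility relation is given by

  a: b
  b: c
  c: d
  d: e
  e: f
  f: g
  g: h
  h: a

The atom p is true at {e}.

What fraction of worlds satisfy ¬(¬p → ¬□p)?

1/8

a: ¬p → ¬□p is T. ✗
b: ¬p → ¬□p is T. ✗
c: ¬p → ¬□p is T. ✗
d: ¬p → ¬□p is F. ✓
e: ¬p → ¬□p is T. ✗
f: ¬p → ¬□p is T. ✗
g: ¬p → ¬□p is T. ✗
h: ¬p → ¬□p is T. ✗
That's 1 of 8 worlds, so 1/8.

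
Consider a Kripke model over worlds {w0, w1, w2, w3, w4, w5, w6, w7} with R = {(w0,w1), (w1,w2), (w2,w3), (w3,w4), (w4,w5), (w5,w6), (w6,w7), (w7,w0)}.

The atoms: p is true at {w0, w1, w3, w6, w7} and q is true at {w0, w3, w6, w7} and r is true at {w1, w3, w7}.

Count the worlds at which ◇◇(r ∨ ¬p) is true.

6

w0: successors {w1}; ◇(r ∨ ¬p) there: w1:T. ✓
w1: successors {w2}; ◇(r ∨ ¬p) there: w2:T. ✓
w2: successors {w3}; ◇(r ∨ ¬p) there: w3:T. ✓
w3: successors {w4}; ◇(r ∨ ¬p) there: w4:T. ✓
w4: successors {w5}; ◇(r ∨ ¬p) there: w5:F. ✗
w5: successors {w6}; ◇(r ∨ ¬p) there: w6:T. ✓
w6: successors {w7}; ◇(r ∨ ¬p) there: w7:F. ✗
w7: successors {w0}; ◇(r ∨ ¬p) there: w0:T. ✓
Satisfying worlds: {w0, w1, w2, w3, w5, w7}.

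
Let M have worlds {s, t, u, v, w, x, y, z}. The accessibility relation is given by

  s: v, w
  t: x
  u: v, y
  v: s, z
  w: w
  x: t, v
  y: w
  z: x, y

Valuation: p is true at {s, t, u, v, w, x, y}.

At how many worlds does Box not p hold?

s: successors {v, w}; not p there: v:F, w:F. ✗
t: successors {x}; not p there: x:F. ✗
u: successors {v, y}; not p there: v:F, y:F. ✗
v: successors {s, z}; not p there: s:F, z:T. ✗
w: successors {w}; not p there: w:F. ✗
x: successors {t, v}; not p there: t:F, v:F. ✗
y: successors {w}; not p there: w:F. ✗
z: successors {x, y}; not p there: x:F, y:F. ✗
Satisfying worlds: ∅.

0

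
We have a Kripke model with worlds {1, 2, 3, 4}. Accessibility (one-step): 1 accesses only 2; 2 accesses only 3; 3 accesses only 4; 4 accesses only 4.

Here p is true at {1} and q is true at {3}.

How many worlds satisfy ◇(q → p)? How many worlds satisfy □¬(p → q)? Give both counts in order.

3 and 0

For ◇(q → p):
1: successors {2}; q → p there: 2:T. ✓
2: successors {3}; q → p there: 3:F. ✗
3: successors {4}; q → p there: 4:T. ✓
4: successors {4}; q → p there: 4:T. ✓
— 3 worlds.
For □¬(p → q):
1: successors {2}; ¬(p → q) there: 2:F. ✗
2: successors {3}; ¬(p → q) there: 3:F. ✗
3: successors {4}; ¬(p → q) there: 4:F. ✗
4: successors {4}; ¬(p → q) there: 4:F. ✗
— 0 worlds.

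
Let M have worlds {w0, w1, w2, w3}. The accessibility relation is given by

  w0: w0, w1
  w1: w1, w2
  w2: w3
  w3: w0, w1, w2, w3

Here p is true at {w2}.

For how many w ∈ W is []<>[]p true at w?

w0: successors {w0, w1}; <>[]p there: w0:F, w1:F. ✗
w1: successors {w1, w2}; <>[]p there: w1:F, w2:F. ✗
w2: successors {w3}; <>[]p there: w3:F. ✗
w3: successors {w0, w1, w2, w3}; <>[]p there: w0:F, w1:F, w2:F, w3:F. ✗
Satisfying worlds: ∅.

0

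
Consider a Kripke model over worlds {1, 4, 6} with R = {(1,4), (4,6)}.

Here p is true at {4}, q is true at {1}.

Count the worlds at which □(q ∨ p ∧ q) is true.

1

1: successors {4}; q ∨ p ∧ q there: 4:F. ✗
4: successors {6}; q ∨ p ∧ q there: 6:F. ✗
6: no successors, so □(q ∨ p ∧ q) holds vacuously. ✓
Satisfying worlds: {6}.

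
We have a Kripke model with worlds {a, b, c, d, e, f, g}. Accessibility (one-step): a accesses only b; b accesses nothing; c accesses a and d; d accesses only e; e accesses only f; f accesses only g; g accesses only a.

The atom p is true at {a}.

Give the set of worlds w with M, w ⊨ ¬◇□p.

a: ◇□p is T. ✗
b: ◇□p is F. ✓
c: ◇□p is F. ✓
d: ◇□p is F. ✓
e: ◇□p is F. ✓
f: ◇□p is T. ✗
g: ◇□p is F. ✓

{b, c, d, e, g}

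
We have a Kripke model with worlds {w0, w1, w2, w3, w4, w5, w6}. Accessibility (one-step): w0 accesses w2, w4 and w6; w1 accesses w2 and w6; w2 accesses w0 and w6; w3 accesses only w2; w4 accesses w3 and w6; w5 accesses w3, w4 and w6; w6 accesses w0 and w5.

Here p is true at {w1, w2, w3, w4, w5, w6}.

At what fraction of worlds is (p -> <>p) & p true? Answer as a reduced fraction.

6/7

w0: p -> <>p is T, p is F. ✗
w1: p -> <>p is T, p is T. ✓
w2: p -> <>p is T, p is T. ✓
w3: p -> <>p is T, p is T. ✓
w4: p -> <>p is T, p is T. ✓
w5: p -> <>p is T, p is T. ✓
w6: p -> <>p is T, p is T. ✓
That's 6 of 7 worlds, so 6/7.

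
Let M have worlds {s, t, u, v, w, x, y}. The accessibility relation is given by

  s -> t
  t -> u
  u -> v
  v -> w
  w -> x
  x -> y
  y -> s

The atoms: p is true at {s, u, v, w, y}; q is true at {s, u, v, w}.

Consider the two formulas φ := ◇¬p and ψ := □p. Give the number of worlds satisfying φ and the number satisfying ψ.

For ◇¬p:
s: successors {t}; ¬p there: t:T. ✓
t: successors {u}; ¬p there: u:F. ✗
u: successors {v}; ¬p there: v:F. ✗
v: successors {w}; ¬p there: w:F. ✗
w: successors {x}; ¬p there: x:T. ✓
x: successors {y}; ¬p there: y:F. ✗
y: successors {s}; ¬p there: s:F. ✗
— 2 worlds.
For □p:
s: successors {t}; p there: t:F. ✗
t: successors {u}; p there: u:T. ✓
u: successors {v}; p there: v:T. ✓
v: successors {w}; p there: w:T. ✓
w: successors {x}; p there: x:F. ✗
x: successors {y}; p there: y:T. ✓
y: successors {s}; p there: s:T. ✓
— 5 worlds.

2 and 5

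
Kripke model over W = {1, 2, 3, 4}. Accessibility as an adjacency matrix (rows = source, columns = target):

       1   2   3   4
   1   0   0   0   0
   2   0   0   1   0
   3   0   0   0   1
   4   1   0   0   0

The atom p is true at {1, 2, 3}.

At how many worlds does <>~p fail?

1: no successors, so <>~p fails. ✗
2: successors {3}; ~p there: 3:F. ✗
3: successors {4}; ~p there: 4:T. ✓
4: successors {1}; ~p there: 1:F. ✗
Satisfying worlds: {3}.
So <>~p fails at the other 3 worlds.

3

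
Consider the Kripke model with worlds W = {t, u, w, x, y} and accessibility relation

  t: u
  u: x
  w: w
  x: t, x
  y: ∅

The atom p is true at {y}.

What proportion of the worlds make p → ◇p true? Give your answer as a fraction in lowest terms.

t: p is F, ◇p is F. ✓
u: p is F, ◇p is F. ✓
w: p is F, ◇p is F. ✓
x: p is F, ◇p is F. ✓
y: p is T, ◇p is F. ✗
That's 4 of 5 worlds, so 4/5.

4/5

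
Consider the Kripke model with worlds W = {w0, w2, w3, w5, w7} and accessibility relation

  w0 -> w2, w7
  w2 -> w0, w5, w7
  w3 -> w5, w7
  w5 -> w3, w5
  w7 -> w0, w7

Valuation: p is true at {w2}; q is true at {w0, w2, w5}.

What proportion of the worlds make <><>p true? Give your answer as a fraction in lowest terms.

w0: successors {w2, w7}; <>p there: w2:F, w7:F. ✗
w2: successors {w0, w5, w7}; <>p there: w0:T, w5:F, w7:F. ✓
w3: successors {w5, w7}; <>p there: w5:F, w7:F. ✗
w5: successors {w3, w5}; <>p there: w3:F, w5:F. ✗
w7: successors {w0, w7}; <>p there: w0:T, w7:F. ✓
That's 2 of 5 worlds, so 2/5.

2/5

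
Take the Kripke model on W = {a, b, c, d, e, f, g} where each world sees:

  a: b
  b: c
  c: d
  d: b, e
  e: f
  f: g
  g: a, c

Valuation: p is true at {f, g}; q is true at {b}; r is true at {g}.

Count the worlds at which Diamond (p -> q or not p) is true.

5

a: successors {b}; p -> q or not p there: b:T. ✓
b: successors {c}; p -> q or not p there: c:T. ✓
c: successors {d}; p -> q or not p there: d:T. ✓
d: successors {b, e}; p -> q or not p there: b:T, e:T. ✓
e: successors {f}; p -> q or not p there: f:F. ✗
f: successors {g}; p -> q or not p there: g:F. ✗
g: successors {a, c}; p -> q or not p there: a:T, c:T. ✓
Satisfying worlds: {a, b, c, d, g}.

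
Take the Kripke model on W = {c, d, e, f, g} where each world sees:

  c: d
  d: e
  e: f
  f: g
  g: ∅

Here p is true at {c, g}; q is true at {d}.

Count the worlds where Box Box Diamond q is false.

c: successors {d}; Box Diamond q there: d:F. ✗
d: successors {e}; Box Diamond q there: e:F. ✗
e: successors {f}; Box Diamond q there: f:F. ✗
f: successors {g}; Box Diamond q there: g:T. ✓
g: no successors, so Box Box Diamond q holds vacuously. ✓
Satisfying worlds: {f, g}.
So Box Box Diamond q fails at the other 3 worlds.

3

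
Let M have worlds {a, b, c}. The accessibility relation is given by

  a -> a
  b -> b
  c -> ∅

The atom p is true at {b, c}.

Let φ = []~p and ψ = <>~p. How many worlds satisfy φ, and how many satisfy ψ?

2 and 1

For []~p:
a: successors {a}; ~p there: a:T. ✓
b: successors {b}; ~p there: b:F. ✗
c: no successors, so []~p holds vacuously. ✓
— 2 worlds.
For <>~p:
a: successors {a}; ~p there: a:T. ✓
b: successors {b}; ~p there: b:F. ✗
c: no successors, so <>~p fails. ✗
— 1 world.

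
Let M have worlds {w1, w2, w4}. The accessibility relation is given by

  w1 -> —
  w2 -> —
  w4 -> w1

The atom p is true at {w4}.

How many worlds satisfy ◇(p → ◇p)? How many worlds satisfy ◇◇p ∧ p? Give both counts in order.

1 and 0

For ◇(p → ◇p):
w1: no successors, so ◇(p → ◇p) fails. ✗
w2: no successors, so ◇(p → ◇p) fails. ✗
w4: successors {w1}; p → ◇p there: w1:T. ✓
— 1 world.
For ◇◇p ∧ p:
w1: ◇◇p is F, p is F. ✗
w2: ◇◇p is F, p is F. ✗
w4: ◇◇p is F, p is T. ✗
— 0 worlds.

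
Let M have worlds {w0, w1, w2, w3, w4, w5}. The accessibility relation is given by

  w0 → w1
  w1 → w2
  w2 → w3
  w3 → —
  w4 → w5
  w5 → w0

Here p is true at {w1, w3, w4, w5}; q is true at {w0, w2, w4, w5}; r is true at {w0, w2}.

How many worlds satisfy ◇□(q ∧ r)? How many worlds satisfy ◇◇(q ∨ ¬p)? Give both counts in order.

For ◇□(q ∧ r):
w0: successors {w1}; □(q ∧ r) there: w1:T. ✓
w1: successors {w2}; □(q ∧ r) there: w2:F. ✗
w2: successors {w3}; □(q ∧ r) there: w3:T. ✓
w3: no successors, so ◇□(q ∧ r) fails. ✗
w4: successors {w5}; □(q ∧ r) there: w5:T. ✓
w5: successors {w0}; □(q ∧ r) there: w0:F. ✗
— 3 worlds.
For ◇◇(q ∨ ¬p):
w0: successors {w1}; ◇(q ∨ ¬p) there: w1:T. ✓
w1: successors {w2}; ◇(q ∨ ¬p) there: w2:F. ✗
w2: successors {w3}; ◇(q ∨ ¬p) there: w3:F. ✗
w3: no successors, so ◇◇(q ∨ ¬p) fails. ✗
w4: successors {w5}; ◇(q ∨ ¬p) there: w5:T. ✓
w5: successors {w0}; ◇(q ∨ ¬p) there: w0:F. ✗
— 2 worlds.

3 and 2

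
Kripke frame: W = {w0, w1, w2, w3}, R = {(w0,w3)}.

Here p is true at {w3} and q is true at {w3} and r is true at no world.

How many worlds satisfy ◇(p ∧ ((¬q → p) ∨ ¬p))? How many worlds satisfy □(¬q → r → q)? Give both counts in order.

1 and 4

For ◇(p ∧ ((¬q → p) ∨ ¬p)):
w0: successors {w3}; p ∧ ((¬q → p) ∨ ¬p) there: w3:T. ✓
w1: no successors, so ◇(p ∧ ((¬q → p) ∨ ¬p)) fails. ✗
w2: no successors, so ◇(p ∧ ((¬q → p) ∨ ¬p)) fails. ✗
w3: no successors, so ◇(p ∧ ((¬q → p) ∨ ¬p)) fails. ✗
— 1 world.
For □(¬q → r → q):
w0: successors {w3}; ¬q → r → q there: w3:T. ✓
w1: no successors, so □(¬q → r → q) holds vacuously. ✓
w2: no successors, so □(¬q → r → q) holds vacuously. ✓
w3: no successors, so □(¬q → r → q) holds vacuously. ✓
— 4 worlds.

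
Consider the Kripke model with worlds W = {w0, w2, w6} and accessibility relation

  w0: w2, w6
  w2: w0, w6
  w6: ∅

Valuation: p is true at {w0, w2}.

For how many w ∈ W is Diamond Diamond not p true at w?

w0: successors {w2, w6}; Diamond not p there: w2:T, w6:F. ✓
w2: successors {w0, w6}; Diamond not p there: w0:T, w6:F. ✓
w6: no successors, so Diamond Diamond not p fails. ✗
Satisfying worlds: {w0, w2}.

2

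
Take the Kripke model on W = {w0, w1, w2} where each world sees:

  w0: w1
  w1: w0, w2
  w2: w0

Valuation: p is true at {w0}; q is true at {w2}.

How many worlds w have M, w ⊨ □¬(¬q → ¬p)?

w0: successors {w1}; ¬(¬q → ¬p) there: w1:F. ✗
w1: successors {w0, w2}; ¬(¬q → ¬p) there: w0:T, w2:F. ✗
w2: successors {w0}; ¬(¬q → ¬p) there: w0:T. ✓
Satisfying worlds: {w2}.

1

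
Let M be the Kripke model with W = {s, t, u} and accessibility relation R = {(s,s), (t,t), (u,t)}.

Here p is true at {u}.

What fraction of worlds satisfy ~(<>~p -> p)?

2/3

s: <>~p -> p is F. ✓
t: <>~p -> p is F. ✓
u: <>~p -> p is T. ✗
That's 2 of 3 worlds, so 2/3.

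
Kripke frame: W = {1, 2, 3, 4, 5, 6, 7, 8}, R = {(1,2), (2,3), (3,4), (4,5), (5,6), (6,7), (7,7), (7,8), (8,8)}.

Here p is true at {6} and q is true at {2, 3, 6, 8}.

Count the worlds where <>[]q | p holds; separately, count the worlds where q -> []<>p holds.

For <>[]q | p:
1: <>[]q is T, p is F. ✓
2: <>[]q is F, p is F. ✗
3: <>[]q is F, p is F. ✗
4: <>[]q is T, p is F. ✓
5: <>[]q is F, p is F. ✗
6: <>[]q is F, p is T. ✓
7: <>[]q is T, p is F. ✓
8: <>[]q is T, p is F. ✓
— 5 worlds.
For q -> []<>p:
1: q is F, []<>p is F. ✓
2: q is T, []<>p is F. ✗
3: q is T, []<>p is F. ✗
4: q is F, []<>p is T. ✓
5: q is F, []<>p is F. ✓
6: q is T, []<>p is F. ✗
7: q is F, []<>p is F. ✓
8: q is T, []<>p is F. ✗
— 4 worlds.

5 and 4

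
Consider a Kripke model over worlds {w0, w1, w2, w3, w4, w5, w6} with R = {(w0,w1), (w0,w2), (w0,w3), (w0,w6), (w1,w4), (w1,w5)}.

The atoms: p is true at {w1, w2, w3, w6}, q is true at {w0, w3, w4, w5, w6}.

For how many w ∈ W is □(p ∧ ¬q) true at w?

5

w0: successors {w1, w2, w3, w6}; p ∧ ¬q there: w1:T, w2:T, w3:F, w6:F. ✗
w1: successors {w4, w5}; p ∧ ¬q there: w4:F, w5:F. ✗
w2: no successors, so □(p ∧ ¬q) holds vacuously. ✓
w3: no successors, so □(p ∧ ¬q) holds vacuously. ✓
w4: no successors, so □(p ∧ ¬q) holds vacuously. ✓
w5: no successors, so □(p ∧ ¬q) holds vacuously. ✓
w6: no successors, so □(p ∧ ¬q) holds vacuously. ✓
Satisfying worlds: {w2, w3, w4, w5, w6}.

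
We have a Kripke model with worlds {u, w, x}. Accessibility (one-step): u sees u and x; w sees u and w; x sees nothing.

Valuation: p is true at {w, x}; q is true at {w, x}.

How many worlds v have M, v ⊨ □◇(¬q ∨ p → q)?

2

u: successors {u, x}; ◇(¬q ∨ p → q) there: u:T, x:F. ✗
w: successors {u, w}; ◇(¬q ∨ p → q) there: u:T, w:T. ✓
x: no successors, so □◇(¬q ∨ p → q) holds vacuously. ✓
Satisfying worlds: {w, x}.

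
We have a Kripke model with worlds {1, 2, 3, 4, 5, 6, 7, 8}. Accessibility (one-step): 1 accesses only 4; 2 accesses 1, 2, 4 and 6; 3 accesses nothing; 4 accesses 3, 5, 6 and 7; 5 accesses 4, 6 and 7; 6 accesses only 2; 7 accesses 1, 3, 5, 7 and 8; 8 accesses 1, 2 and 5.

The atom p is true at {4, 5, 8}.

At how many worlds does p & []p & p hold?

1: p is F, []p & p is F. ✗
2: p is F, []p & p is F. ✗
3: p is F, []p & p is F. ✗
4: p is T, []p & p is F. ✗
5: p is T, []p & p is F. ✗
6: p is F, []p & p is F. ✗
7: p is F, []p & p is F. ✗
8: p is T, []p & p is F. ✗
Satisfying worlds: ∅.

0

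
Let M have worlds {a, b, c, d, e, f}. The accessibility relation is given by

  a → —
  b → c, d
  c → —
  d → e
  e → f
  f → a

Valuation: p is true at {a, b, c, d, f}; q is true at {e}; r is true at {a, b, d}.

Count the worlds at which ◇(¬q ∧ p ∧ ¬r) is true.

2

a: no successors, so ◇(¬q ∧ p ∧ ¬r) fails. ✗
b: successors {c, d}; ¬q ∧ p ∧ ¬r there: c:T, d:F. ✓
c: no successors, so ◇(¬q ∧ p ∧ ¬r) fails. ✗
d: successors {e}; ¬q ∧ p ∧ ¬r there: e:F. ✗
e: successors {f}; ¬q ∧ p ∧ ¬r there: f:T. ✓
f: successors {a}; ¬q ∧ p ∧ ¬r there: a:F. ✗
Satisfying worlds: {b, e}.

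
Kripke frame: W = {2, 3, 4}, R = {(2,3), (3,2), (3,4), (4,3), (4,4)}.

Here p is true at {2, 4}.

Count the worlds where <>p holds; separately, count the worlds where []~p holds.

2 and 1

For <>p:
2: successors {3}; p there: 3:F. ✗
3: successors {2, 4}; p there: 2:T, 4:T. ✓
4: successors {3, 4}; p there: 3:F, 4:T. ✓
— 2 worlds.
For []~p:
2: successors {3}; ~p there: 3:T. ✓
3: successors {2, 4}; ~p there: 2:F, 4:F. ✗
4: successors {3, 4}; ~p there: 3:T, 4:F. ✗
— 1 world.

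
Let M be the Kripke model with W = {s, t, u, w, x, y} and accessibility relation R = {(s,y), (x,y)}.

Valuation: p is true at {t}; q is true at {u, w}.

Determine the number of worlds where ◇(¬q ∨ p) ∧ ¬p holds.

s: ◇(¬q ∨ p) is T, ¬p is T. ✓
t: ◇(¬q ∨ p) is F, ¬p is F. ✗
u: ◇(¬q ∨ p) is F, ¬p is T. ✗
w: ◇(¬q ∨ p) is F, ¬p is T. ✗
x: ◇(¬q ∨ p) is T, ¬p is T. ✓
y: ◇(¬q ∨ p) is F, ¬p is T. ✗
Satisfying worlds: {s, x}.

2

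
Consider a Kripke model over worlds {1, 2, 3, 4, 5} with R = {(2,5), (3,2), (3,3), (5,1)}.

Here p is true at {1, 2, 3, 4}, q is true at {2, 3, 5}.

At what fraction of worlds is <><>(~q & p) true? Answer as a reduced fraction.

1: no successors, so <><>(~q & p) fails. ✗
2: successors {5}; <>(~q & p) there: 5:T. ✓
3: successors {2, 3}; <>(~q & p) there: 2:F, 3:F. ✗
4: no successors, so <><>(~q & p) fails. ✗
5: successors {1}; <>(~q & p) there: 1:F. ✗
That's 1 of 5 worlds, so 1/5.

1/5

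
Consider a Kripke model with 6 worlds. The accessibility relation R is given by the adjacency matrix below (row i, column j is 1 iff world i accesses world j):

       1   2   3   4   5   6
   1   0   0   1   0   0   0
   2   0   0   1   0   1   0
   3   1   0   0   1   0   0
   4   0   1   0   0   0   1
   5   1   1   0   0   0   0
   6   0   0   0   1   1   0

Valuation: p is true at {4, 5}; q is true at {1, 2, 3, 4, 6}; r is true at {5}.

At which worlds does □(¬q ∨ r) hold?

1: successors {3}; ¬q ∨ r there: 3:F. ✗
2: successors {3, 5}; ¬q ∨ r there: 3:F, 5:T. ✗
3: successors {1, 4}; ¬q ∨ r there: 1:F, 4:F. ✗
4: successors {2, 6}; ¬q ∨ r there: 2:F, 6:F. ✗
5: successors {1, 2}; ¬q ∨ r there: 1:F, 2:F. ✗
6: successors {4, 5}; ¬q ∨ r there: 4:F, 5:T. ✗

∅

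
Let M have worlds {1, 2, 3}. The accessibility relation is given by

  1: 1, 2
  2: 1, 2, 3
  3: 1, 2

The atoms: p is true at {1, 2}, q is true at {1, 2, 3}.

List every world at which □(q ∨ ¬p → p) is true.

1: successors {1, 2}; q ∨ ¬p → p there: 1:T, 2:T. ✓
2: successors {1, 2, 3}; q ∨ ¬p → p there: 1:T, 2:T, 3:F. ✗
3: successors {1, 2}; q ∨ ¬p → p there: 1:T, 2:T. ✓

{1, 3}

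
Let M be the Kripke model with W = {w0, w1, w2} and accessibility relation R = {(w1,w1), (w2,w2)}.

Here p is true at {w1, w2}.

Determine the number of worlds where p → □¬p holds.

1

w0: p is F, □¬p is T. ✓
w1: p is T, □¬p is F. ✗
w2: p is T, □¬p is F. ✗
Satisfying worlds: {w0}.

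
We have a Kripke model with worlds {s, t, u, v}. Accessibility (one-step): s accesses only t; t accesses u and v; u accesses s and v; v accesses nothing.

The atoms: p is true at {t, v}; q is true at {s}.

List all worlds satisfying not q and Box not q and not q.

s: not q is F, Box not q and not q is F. ✗
t: not q is T, Box not q and not q is T. ✓
u: not q is T, Box not q and not q is F. ✗
v: not q is T, Box not q and not q is T. ✓

{t, v}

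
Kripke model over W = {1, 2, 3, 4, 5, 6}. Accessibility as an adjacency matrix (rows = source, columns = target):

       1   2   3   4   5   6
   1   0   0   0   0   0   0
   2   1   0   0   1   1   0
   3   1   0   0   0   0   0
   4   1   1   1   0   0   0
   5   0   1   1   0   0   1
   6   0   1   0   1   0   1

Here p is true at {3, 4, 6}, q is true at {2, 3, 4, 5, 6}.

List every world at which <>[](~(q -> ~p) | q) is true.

{2, 3, 4, 5, 6}

1: no successors, so <>[](~(q -> ~p) | q) fails. ✗
2: successors {1, 4, 5}; [](~(q -> ~p) | q) there: 1:T, 4:F, 5:T. ✓
3: successors {1}; [](~(q -> ~p) | q) there: 1:T. ✓
4: successors {1, 2, 3}; [](~(q -> ~p) | q) there: 1:T, 2:F, 3:F. ✓
5: successors {2, 3, 6}; [](~(q -> ~p) | q) there: 2:F, 3:F, 6:T. ✓
6: successors {2, 4, 6}; [](~(q -> ~p) | q) there: 2:F, 4:F, 6:T. ✓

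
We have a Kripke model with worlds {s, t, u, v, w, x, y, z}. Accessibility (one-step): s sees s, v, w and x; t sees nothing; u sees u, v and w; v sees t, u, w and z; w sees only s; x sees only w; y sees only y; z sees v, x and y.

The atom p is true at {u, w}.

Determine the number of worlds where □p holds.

s: successors {s, v, w, x}; p there: s:F, v:F, w:T, x:F. ✗
t: no successors, so □p holds vacuously. ✓
u: successors {u, v, w}; p there: u:T, v:F, w:T. ✗
v: successors {t, u, w, z}; p there: t:F, u:T, w:T, z:F. ✗
w: successors {s}; p there: s:F. ✗
x: successors {w}; p there: w:T. ✓
y: successors {y}; p there: y:F. ✗
z: successors {v, x, y}; p there: v:F, x:F, y:F. ✗
Satisfying worlds: {t, x}.

2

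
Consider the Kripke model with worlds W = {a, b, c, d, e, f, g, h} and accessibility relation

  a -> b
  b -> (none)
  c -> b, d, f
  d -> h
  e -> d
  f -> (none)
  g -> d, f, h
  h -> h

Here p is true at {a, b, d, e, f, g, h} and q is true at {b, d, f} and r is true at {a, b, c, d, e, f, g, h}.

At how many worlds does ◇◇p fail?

3

a: successors {b}; ◇p there: b:F. ✗
b: no successors, so ◇◇p fails. ✗
c: successors {b, d, f}; ◇p there: b:F, d:T, f:F. ✓
d: successors {h}; ◇p there: h:T. ✓
e: successors {d}; ◇p there: d:T. ✓
f: no successors, so ◇◇p fails. ✗
g: successors {d, f, h}; ◇p there: d:T, f:F, h:T. ✓
h: successors {h}; ◇p there: h:T. ✓
Satisfying worlds: {c, d, e, g, h}.
So ◇◇p fails at the other 3 worlds.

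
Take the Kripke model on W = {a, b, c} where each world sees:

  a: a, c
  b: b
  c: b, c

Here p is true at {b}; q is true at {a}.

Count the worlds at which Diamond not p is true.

2

a: successors {a, c}; not p there: a:T, c:T. ✓
b: successors {b}; not p there: b:F. ✗
c: successors {b, c}; not p there: b:F, c:T. ✓
Satisfying worlds: {a, c}.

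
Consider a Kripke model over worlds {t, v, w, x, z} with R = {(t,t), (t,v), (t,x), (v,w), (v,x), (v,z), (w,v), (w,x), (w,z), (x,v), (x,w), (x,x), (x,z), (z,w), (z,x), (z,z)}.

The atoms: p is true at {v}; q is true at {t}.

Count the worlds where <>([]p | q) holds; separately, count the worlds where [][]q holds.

1 and 0

For <>([]p | q):
t: successors {t, v, x}; []p | q there: t:T, v:F, x:F. ✓
v: successors {w, x, z}; []p | q there: w:F, x:F, z:F. ✗
w: successors {v, x, z}; []p | q there: v:F, x:F, z:F. ✗
x: successors {v, w, x, z}; []p | q there: v:F, w:F, x:F, z:F. ✗
z: successors {w, x, z}; []p | q there: w:F, x:F, z:F. ✗
— 1 world.
For [][]q:
t: successors {t, v, x}; []q there: t:F, v:F, x:F. ✗
v: successors {w, x, z}; []q there: w:F, x:F, z:F. ✗
w: successors {v, x, z}; []q there: v:F, x:F, z:F. ✗
x: successors {v, w, x, z}; []q there: v:F, w:F, x:F, z:F. ✗
z: successors {w, x, z}; []q there: w:F, x:F, z:F. ✗
— 0 worlds.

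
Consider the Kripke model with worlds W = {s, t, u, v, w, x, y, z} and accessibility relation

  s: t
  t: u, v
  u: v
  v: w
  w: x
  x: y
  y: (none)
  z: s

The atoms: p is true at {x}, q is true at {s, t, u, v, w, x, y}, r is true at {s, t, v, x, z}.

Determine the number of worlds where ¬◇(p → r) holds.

1

s: ◇(p → r) is T. ✗
t: ◇(p → r) is T. ✗
u: ◇(p → r) is T. ✗
v: ◇(p → r) is T. ✗
w: ◇(p → r) is T. ✗
x: ◇(p → r) is T. ✗
y: ◇(p → r) is F. ✓
z: ◇(p → r) is T. ✗
Satisfying worlds: {y}.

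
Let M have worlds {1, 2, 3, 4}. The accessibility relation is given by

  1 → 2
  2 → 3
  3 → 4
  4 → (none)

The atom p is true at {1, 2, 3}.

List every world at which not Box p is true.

{3}

1: Box p is T. ✗
2: Box p is T. ✗
3: Box p is F. ✓
4: Box p is T. ✗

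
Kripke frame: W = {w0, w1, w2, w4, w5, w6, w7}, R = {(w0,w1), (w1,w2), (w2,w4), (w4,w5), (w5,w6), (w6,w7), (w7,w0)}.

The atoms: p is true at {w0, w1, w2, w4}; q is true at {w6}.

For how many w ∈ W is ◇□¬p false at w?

4

w0: successors {w1}; □¬p there: w1:F. ✗
w1: successors {w2}; □¬p there: w2:F. ✗
w2: successors {w4}; □¬p there: w4:T. ✓
w4: successors {w5}; □¬p there: w5:T. ✓
w5: successors {w6}; □¬p there: w6:T. ✓
w6: successors {w7}; □¬p there: w7:F. ✗
w7: successors {w0}; □¬p there: w0:F. ✗
Satisfying worlds: {w2, w4, w5}.
So ◇□¬p fails at the other 4 worlds.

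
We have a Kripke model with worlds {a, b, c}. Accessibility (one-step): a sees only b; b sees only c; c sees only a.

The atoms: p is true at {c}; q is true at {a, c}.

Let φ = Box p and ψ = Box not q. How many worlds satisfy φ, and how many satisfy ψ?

1 and 1

For Box p:
a: successors {b}; p there: b:F. ✗
b: successors {c}; p there: c:T. ✓
c: successors {a}; p there: a:F. ✗
— 1 world.
For Box not q:
a: successors {b}; not q there: b:T. ✓
b: successors {c}; not q there: c:F. ✗
c: successors {a}; not q there: a:F. ✗
— 1 world.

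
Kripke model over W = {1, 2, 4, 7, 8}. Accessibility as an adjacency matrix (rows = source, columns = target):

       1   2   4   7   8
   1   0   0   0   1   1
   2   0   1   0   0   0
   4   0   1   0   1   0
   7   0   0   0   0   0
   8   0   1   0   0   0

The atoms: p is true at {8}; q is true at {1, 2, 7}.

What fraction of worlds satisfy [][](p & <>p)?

1/5

1: successors {7, 8}; [](p & <>p) there: 7:T, 8:F. ✗
2: successors {2}; [](p & <>p) there: 2:F. ✗
4: successors {2, 7}; [](p & <>p) there: 2:F, 7:T. ✗
7: no successors, so [][](p & <>p) holds vacuously. ✓
8: successors {2}; [](p & <>p) there: 2:F. ✗
That's 1 of 5 worlds, so 1/5.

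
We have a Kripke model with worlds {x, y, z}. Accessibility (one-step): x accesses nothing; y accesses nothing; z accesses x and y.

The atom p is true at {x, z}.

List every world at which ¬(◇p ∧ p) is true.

x: ◇p ∧ p is F. ✓
y: ◇p ∧ p is F. ✓
z: ◇p ∧ p is T. ✗

{x, y}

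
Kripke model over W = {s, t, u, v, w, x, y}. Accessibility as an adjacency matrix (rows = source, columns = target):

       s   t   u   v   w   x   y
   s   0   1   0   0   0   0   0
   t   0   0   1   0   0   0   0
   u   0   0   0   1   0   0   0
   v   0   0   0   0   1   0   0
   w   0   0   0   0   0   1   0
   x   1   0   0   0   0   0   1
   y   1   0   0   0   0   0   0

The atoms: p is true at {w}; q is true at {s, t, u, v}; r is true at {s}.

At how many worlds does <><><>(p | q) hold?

s: successors {t}; <><>(p | q) there: t:T. ✓
t: successors {u}; <><>(p | q) there: u:T. ✓
u: successors {v}; <><>(p | q) there: v:F. ✗
v: successors {w}; <><>(p | q) there: w:T. ✓
w: successors {x}; <><>(p | q) there: x:T. ✓
x: successors {s, y}; <><>(p | q) there: s:T, y:T. ✓
y: successors {s}; <><>(p | q) there: s:T. ✓
Satisfying worlds: {s, t, v, w, x, y}.

6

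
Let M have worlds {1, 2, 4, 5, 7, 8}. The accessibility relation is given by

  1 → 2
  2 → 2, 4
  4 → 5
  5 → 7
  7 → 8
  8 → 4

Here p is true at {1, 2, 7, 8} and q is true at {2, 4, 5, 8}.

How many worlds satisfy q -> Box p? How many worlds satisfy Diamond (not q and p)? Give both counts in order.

3 and 1

For q -> Box p:
1: q is F, Box p is T. ✓
2: q is T, Box p is F. ✗
4: q is T, Box p is F. ✗
5: q is T, Box p is T. ✓
7: q is F, Box p is T. ✓
8: q is T, Box p is F. ✗
— 3 worlds.
For Diamond (not q and p):
1: successors {2}; not q and p there: 2:F. ✗
2: successors {2, 4}; not q and p there: 2:F, 4:F. ✗
4: successors {5}; not q and p there: 5:F. ✗
5: successors {7}; not q and p there: 7:T. ✓
7: successors {8}; not q and p there: 8:F. ✗
8: successors {4}; not q and p there: 4:F. ✗
— 1 world.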